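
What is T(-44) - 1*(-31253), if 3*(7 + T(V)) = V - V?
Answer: 31246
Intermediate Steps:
T(V) = -7 (T(V) = -7 + (V - V)/3 = -7 + (1/3)*0 = -7 + 0 = -7)
T(-44) - 1*(-31253) = -7 - 1*(-31253) = -7 + 31253 = 31246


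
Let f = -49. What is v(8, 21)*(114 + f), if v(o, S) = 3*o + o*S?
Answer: 12480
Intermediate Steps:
v(o, S) = 3*o + S*o
v(8, 21)*(114 + f) = (8*(3 + 21))*(114 - 49) = (8*24)*65 = 192*65 = 12480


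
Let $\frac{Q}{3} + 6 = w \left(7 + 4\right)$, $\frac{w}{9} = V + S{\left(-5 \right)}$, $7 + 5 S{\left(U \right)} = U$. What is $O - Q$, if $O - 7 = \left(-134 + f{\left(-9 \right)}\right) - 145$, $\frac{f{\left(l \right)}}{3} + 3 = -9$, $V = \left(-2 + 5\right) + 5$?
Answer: $- \frac{9766}{5} \approx -1953.2$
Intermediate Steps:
$V = 8$ ($V = 3 + 5 = 8$)
$S{\left(U \right)} = - \frac{7}{5} + \frac{U}{5}$
$f{\left(l \right)} = -36$ ($f{\left(l \right)} = -9 + 3 \left(-9\right) = -9 - 27 = -36$)
$w = \frac{252}{5}$ ($w = 9 \left(8 + \left(- \frac{7}{5} + \frac{1}{5} \left(-5\right)\right)\right) = 9 \left(8 - \frac{12}{5}\right) = 9 \cdot \frac{28}{5} = \frac{252}{5} \approx 50.4$)
$O = -308$ ($O = 7 - 315 = -308$)
$Q = \frac{8226}{5}$ ($Q = -18 + 3 \frac{252 \left(7 + 4\right)}{5} = -18 + 3 \cdot \frac{252}{5} \cdot 11 = -18 + 3 \cdot \frac{2772}{5} = -18 + \frac{8316}{5} = \frac{8226}{5} \approx 1645.2$)
$O - Q = -308 - \frac{8226}{5} = - \frac{9766}{5}$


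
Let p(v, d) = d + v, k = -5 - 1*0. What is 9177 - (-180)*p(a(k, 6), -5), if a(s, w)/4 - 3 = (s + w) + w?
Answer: 15477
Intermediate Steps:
k = -5 (k = -5 + 0 = -5)
a(s, w) = 12 + 4*s + 8*w (a(s, w) = 12 + 4*((s + w) + w) = 12 + 4*(s + 2*w) = 12 + (4*s + 8*w) = 12 + 4*s + 8*w)
9177 - (-180)*p(a(k, 6), -5) = 9177 - (-180)*(-5 + (12 + 4*(-5) + 8*6)) = 9177 - (-180)*(-5 + (12 - 20 + 48)) = 9177 - (-180)*(-5 + 40) = 9177 - (-180)*35 = 9177 - 1*(-6300) = 9177 + 6300 = 15477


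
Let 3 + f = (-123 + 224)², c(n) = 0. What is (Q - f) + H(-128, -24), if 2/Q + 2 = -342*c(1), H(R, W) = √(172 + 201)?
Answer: -10199 + √373 ≈ -10180.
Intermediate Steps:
H(R, W) = √373
Q = -1 (Q = 2/(-2 - 342*0) = 2/(-2 + 0) = 2/(-2) = 2*(-½) = -1)
f = 10198 (f = -3 + (-123 + 224)² = -3 + 101² = -3 + 10201 = 10198)
(Q - f) + H(-128, -24) = (-1 - 1*10198) + √373 = (-1 - 10198) + √373 = -10199 + √373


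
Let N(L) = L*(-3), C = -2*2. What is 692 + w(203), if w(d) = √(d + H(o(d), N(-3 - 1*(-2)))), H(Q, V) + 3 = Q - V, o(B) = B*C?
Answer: 692 + I*√615 ≈ 692.0 + 24.799*I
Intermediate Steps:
C = -4
o(B) = -4*B (o(B) = B*(-4) = -4*B)
N(L) = -3*L
H(Q, V) = -3 + Q - V (H(Q, V) = -3 + (Q - V) = -3 + Q - V)
w(d) = √(-6 - 3*d) (w(d) = √(d + (-3 - 4*d - (-3)*(-3 - 1*(-2)))) = √(d + (-3 - 4*d - (-3)*(-3 + 2))) = √(d + (-3 - 4*d - (-3)*(-1))) = √(d + (-3 - 4*d - 1*3)) = √(d + (-3 - 4*d - 3)) = √(d + (-6 - 4*d)) = √(-6 - 3*d))
692 + w(203) = 692 + √(-6 - 3*203) = 692 + √(-6 - 609) = 692 + √(-615) = 692 + I*√615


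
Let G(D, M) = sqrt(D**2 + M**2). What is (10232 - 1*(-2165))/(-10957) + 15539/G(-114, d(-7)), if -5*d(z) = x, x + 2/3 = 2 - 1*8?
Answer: -12397/10957 + 46617*sqrt(29245)/58490 ≈ 135.17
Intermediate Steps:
x = -20/3 (x = -2/3 + (2 - 1*8) = -2/3 + (2 - 8) = -2/3 - 6 = -20/3 ≈ -6.6667)
d(z) = 4/3 (d(z) = -1/5*(-20/3) = 4/3)
(10232 - 1*(-2165))/(-10957) + 15539/G(-114, d(-7)) = (10232 - 1*(-2165))/(-10957) + 15539/(sqrt((-114)**2 + (4/3)**2)) = (10232 + 2165)*(-1/10957) + 15539/(sqrt(12996 + 16/9)) = 12397*(-1/10957) + 15539/(sqrt(116980/9)) = -12397/10957 + 15539/((2*sqrt(29245)/3)) = -12397/10957 + 15539*(3*sqrt(29245)/58490) = -12397/10957 + 46617*sqrt(29245)/58490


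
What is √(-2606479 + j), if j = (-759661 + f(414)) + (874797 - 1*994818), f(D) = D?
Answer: I*√3485747 ≈ 1867.0*I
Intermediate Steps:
j = -879268 (j = (-759661 + 414) + (874797 - 1*994818) = -759247 + (874797 - 994818) = -759247 - 120021 = -879268)
√(-2606479 + j) = √(-2606479 - 879268) = √(-3485747) = I*√3485747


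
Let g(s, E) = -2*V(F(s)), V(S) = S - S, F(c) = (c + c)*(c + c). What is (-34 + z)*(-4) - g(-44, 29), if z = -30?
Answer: 256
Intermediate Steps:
F(c) = 4*c**2 (F(c) = (2*c)*(2*c) = 4*c**2)
V(S) = 0
g(s, E) = 0 (g(s, E) = -2*0 = 0)
(-34 + z)*(-4) - g(-44, 29) = (-34 - 30)*(-4) - 1*0 = -64*(-4) + 0 = 256 + 0 = 256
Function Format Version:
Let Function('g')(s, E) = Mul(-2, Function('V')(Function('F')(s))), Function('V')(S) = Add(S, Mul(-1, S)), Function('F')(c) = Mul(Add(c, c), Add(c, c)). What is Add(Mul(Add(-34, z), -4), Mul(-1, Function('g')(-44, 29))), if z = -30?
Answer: 256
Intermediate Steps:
Function('F')(c) = Mul(4, Pow(c, 2)) (Function('F')(c) = Mul(Mul(2, c), Mul(2, c)) = Mul(4, Pow(c, 2)))
Function('V')(S) = 0
Function('g')(s, E) = 0 (Function('g')(s, E) = Mul(-2, 0) = 0)
Add(Mul(Add(-34, z), -4), Mul(-1, Function('g')(-44, 29))) = Add(Mul(Add(-34, -30), -4), Mul(-1, 0)) = Add(Mul(-64, -4), 0) = Add(256, 0) = 256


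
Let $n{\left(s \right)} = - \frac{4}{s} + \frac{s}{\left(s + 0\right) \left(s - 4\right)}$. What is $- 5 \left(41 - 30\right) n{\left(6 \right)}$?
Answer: $\frac{55}{6} \approx 9.1667$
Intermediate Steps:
$n{\left(s \right)} = \frac{1}{-4 + s} - \frac{4}{s}$ ($n{\left(s \right)} = - \frac{4}{s} + \frac{s}{s \left(-4 + s\right)} = - \frac{4}{s} + s \frac{1}{s \left(-4 + s\right)} = - \frac{4}{s} + \frac{1}{-4 + s} = \frac{1}{-4 + s} - \frac{4}{s}$)
$- 5 \left(41 - 30\right) n{\left(6 \right)} = - 5 \left(41 - 30\right) \frac{16 - 18}{6 \left(-4 + 6\right)} = \left(-5\right) 11 \frac{16 - 18}{6 \cdot 2} = - 55 \cdot \frac{1}{6} \cdot \frac{1}{2} \left(-2\right) = \left(-55\right) \left(- \frac{1}{6}\right) = \frac{55}{6}$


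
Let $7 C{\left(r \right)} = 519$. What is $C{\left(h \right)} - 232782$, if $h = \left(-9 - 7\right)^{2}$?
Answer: $- \frac{1628955}{7} \approx -2.3271 \cdot 10^{5}$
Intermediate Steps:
$h = 256$ ($h = \left(-16\right)^{2} = 256$)
$C{\left(r \right)} = \frac{519}{7}$ ($C{\left(r \right)} = \frac{1}{7} \cdot 519 = \frac{519}{7}$)
$C{\left(h \right)} - 232782 = \frac{519}{7} - 232782 = - \frac{1628955}{7}$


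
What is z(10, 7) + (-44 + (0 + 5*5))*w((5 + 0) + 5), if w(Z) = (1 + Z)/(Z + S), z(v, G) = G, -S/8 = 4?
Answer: 33/2 ≈ 16.500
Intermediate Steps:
S = -32 (S = -8*4 = -32)
w(Z) = (1 + Z)/(-32 + Z) (w(Z) = (1 + Z)/(Z - 32) = (1 + Z)/(-32 + Z))
z(10, 7) + (-44 + (0 + 5*5))*w((5 + 0) + 5) = 7 + (-44 + (0 + 5*5))*((1 + ((5 + 0) + 5))/(-32 + ((5 + 0) + 5))) = 7 + (-44 + (0 + 25))*((1 + (5 + 5))/(-32 + (5 + 5))) = 7 + (-44 + 25)*((1 + 10)/(-32 + 10)) = 7 - 19*11/(-22) = 7 - (-19)*11/22 = 7 - 19*(-1/2) = 7 + 19/2 = 33/2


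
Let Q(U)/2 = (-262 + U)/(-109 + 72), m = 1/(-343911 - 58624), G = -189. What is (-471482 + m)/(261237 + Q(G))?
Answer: -7022156254227/3891173410985 ≈ -1.8046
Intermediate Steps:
m = -1/402535 (m = 1/(-402535) = -1/402535 ≈ -2.4843e-6)
Q(U) = 524/37 - 2*U/37 (Q(U) = 2*((-262 + U)/(-109 + 72)) = 2*((-262 + U)/(-37)) = 2*((-262 + U)*(-1/37)) = 2*(262/37 - U/37) = 524/37 - 2*U/37)
(-471482 + m)/(261237 + Q(G)) = (-471482 - 1/402535)/(261237 + (524/37 - 2/37*(-189))) = -189788006871/(402535*(261237 + (524/37 + 378/37))) = -189788006871/(402535*(261237 + 902/37)) = -189788006871/(402535*9666671/37) = -189788006871/402535*37/9666671 = -7022156254227/3891173410985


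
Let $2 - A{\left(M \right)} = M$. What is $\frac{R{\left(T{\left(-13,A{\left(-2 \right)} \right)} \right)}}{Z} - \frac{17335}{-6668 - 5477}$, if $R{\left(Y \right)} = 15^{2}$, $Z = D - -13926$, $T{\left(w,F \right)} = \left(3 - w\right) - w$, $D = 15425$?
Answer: $\frac{14615206}{10184797} \approx 1.435$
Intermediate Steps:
$A{\left(M \right)} = 2 - M$
$T{\left(w,F \right)} = 3 - 2 w$
$Z = 29351$ ($Z = 15425 - -13926 = 15425 + 13926 = 29351$)
$R{\left(Y \right)} = 225$
$\frac{R{\left(T{\left(-13,A{\left(-2 \right)} \right)} \right)}}{Z} - \frac{17335}{-6668 - 5477} = \frac{225}{29351} - \frac{17335}{-6668 - 5477} = 225 \cdot \frac{1}{29351} - \frac{17335}{-6668 - 5477} = \frac{225}{29351} - \frac{17335}{-12145} = \frac{225}{29351} - - \frac{3467}{2429} = \frac{225}{29351} + \frac{3467}{2429} = \frac{14615206}{10184797}$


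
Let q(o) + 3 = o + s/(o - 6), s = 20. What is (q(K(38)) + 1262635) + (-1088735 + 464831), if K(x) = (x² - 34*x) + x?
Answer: 29390233/46 ≈ 6.3892e+5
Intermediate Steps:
K(x) = x² - 33*x
q(o) = -3 + o + 20/(-6 + o) (q(o) = -3 + (o + 20/(o - 6)) = -3 + (o + 20/(-6 + o)) = -3 + o + 20/(-6 + o))
(q(K(38)) + 1262635) + (-1088735 + 464831) = ((38 + (38*(-33 + 38))² - 342*(-33 + 38))/(-6 + 38*(-33 + 38)) + 1262635) + (-1088735 + 464831) = ((38 + (38*5)² - 342*5)/(-6 + 38*5) + 1262635) - 623904 = ((38 + 190² - 9*190)/(-6 + 190) + 1262635) - 623904 = ((38 + 36100 - 1710)/184 + 1262635) - 623904 = ((1/184)*34428 + 1262635) - 623904 = (8607/46 + 1262635) - 623904 = 58089817/46 - 623904 = 29390233/46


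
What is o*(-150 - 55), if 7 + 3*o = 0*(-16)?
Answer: 1435/3 ≈ 478.33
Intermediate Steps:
o = -7/3 (o = -7/3 + (0*(-16))/3 = -7/3 + (⅓)*0 = -7/3 + 0 = -7/3 ≈ -2.3333)
o*(-150 - 55) = -7*(-150 - 55)/3 = -7/3*(-205) = 1435/3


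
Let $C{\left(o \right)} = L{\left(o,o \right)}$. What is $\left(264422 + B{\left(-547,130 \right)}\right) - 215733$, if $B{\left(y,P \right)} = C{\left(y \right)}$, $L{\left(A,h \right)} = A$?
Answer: $48142$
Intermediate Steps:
$C{\left(o \right)} = o$
$B{\left(y,P \right)} = y$
$\left(264422 + B{\left(-547,130 \right)}\right) - 215733 = \left(264422 - 547\right) - 215733 = 263875 - 215733 = 48142$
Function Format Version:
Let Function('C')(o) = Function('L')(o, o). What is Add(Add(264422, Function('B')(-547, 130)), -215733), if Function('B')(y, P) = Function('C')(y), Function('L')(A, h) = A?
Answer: 48142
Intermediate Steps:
Function('C')(o) = o
Function('B')(y, P) = y
Add(Add(264422, Function('B')(-547, 130)), -215733) = Add(Add(264422, -547), -215733) = Add(263875, -215733) = 48142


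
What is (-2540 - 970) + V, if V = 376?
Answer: -3134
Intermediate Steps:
(-2540 - 970) + V = (-2540 - 970) + 376 = -3510 + 376 = -3134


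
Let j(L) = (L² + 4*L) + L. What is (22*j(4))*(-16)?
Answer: -12672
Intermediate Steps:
j(L) = L² + 5*L
(22*j(4))*(-16) = (22*(4*(5 + 4)))*(-16) = (22*(4*9))*(-16) = (22*36)*(-16) = 792*(-16) = -12672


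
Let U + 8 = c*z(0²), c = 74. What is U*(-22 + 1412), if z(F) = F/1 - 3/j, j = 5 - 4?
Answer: -319700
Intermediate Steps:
j = 1
z(F) = -3 + F (z(F) = F/1 - 3/1 = F*1 - 3*1 = F - 3 = -3 + F)
U = -230 (U = -8 + 74*(-3 + 0²) = -8 + 74*(-3 + 0) = -8 + 74*(-3) = -8 - 222 = -230)
U*(-22 + 1412) = -230*(-22 + 1412) = -230*1390 = -319700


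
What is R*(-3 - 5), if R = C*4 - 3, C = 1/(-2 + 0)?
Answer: 40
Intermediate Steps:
C = -½ (C = 1/(-2) = -½ ≈ -0.50000)
R = -5 (R = -½*4 - 3 = -2 - 3 = -5)
R*(-3 - 5) = -5*(-3 - 5) = -5*(-8) = 40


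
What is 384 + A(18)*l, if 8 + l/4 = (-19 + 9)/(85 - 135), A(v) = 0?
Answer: 384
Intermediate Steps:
l = -156/5 (l = -32 + 4*((-19 + 9)/(85 - 135)) = -32 + 4*(-10/(-50)) = -32 + 4*(-10*(-1/50)) = -32 + 4*(⅕) = -32 + ⅘ = -156/5 ≈ -31.200)
384 + A(18)*l = 384 + 0*(-156/5) = 384 + 0 = 384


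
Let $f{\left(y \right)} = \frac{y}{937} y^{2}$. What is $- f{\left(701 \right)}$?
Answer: $- \frac{344472101}{937} \approx -3.6763 \cdot 10^{5}$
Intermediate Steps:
$f{\left(y \right)} = \frac{y^{3}}{937}$ ($f{\left(y \right)} = y \frac{1}{937} y^{2} = \frac{y}{937} y^{2} = \frac{y^{3}}{937}$)
$- f{\left(701 \right)} = - \frac{701^{3}}{937} = - \frac{344472101}{937}$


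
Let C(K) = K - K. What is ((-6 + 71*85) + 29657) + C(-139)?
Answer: 35686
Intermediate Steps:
C(K) = 0
((-6 + 71*85) + 29657) + C(-139) = ((-6 + 71*85) + 29657) + 0 = ((-6 + 6035) + 29657) + 0 = (6029 + 29657) + 0 = 35686 + 0 = 35686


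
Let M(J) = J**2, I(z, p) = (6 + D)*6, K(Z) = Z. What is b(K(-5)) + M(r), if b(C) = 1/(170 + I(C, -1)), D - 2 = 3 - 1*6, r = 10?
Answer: 20001/200 ≈ 100.01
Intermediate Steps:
D = -1 (D = 2 + (3 - 1*6) = 2 + (3 - 6) = 2 - 3 = -1)
I(z, p) = 30 (I(z, p) = (6 - 1)*6 = 5*6 = 30)
b(C) = 1/200 (b(C) = 1/(170 + 30) = 1/200)
b(K(-5)) + M(r) = 1/200 + 10**2 = 1/200 + 100 = 20001/200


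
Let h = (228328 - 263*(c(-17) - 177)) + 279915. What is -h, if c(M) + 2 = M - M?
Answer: -555320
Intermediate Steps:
c(M) = -2 (c(M) = -2 + (M - M) = -2 + 0 = -2)
h = 555320 (h = (228328 - 263*(-2 - 177)) + 279915 = (228328 - 263*(-179)) + 279915 = (228328 + 47077) + 279915 = 275405 + 279915 = 555320)
-h = -1*555320 = -555320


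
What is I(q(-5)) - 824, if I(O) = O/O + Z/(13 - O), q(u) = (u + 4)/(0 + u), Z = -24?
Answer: -6599/8 ≈ -824.88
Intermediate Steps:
q(u) = (4 + u)/u
I(O) = 1 - 24/(13 - O) (I(O) = O/O - 24/(13 - O) = 1 - 24/(13 - O))
I(q(-5)) - 824 = (11 + (4 - 5)/(-5))/(-13 + (4 - 5)/(-5)) - 824 = (11 - 1/5*(-1))/(-13 - 1/5*(-1)) - 824 = (11 + 1/5)/(-13 + 1/5) - 824 = (56/5)/(-64/5) - 824 = -5/64*56/5 - 824 = -7/8 - 824 = -6599/8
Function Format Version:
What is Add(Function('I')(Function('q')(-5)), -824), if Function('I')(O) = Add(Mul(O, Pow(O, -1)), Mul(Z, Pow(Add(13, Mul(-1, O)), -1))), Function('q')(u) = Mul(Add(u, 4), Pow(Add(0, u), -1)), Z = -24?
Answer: Rational(-6599, 8) ≈ -824.88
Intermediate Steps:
Function('q')(u) = Mul(Pow(u, -1), Add(4, u)) (Function('q')(u) = Mul(Add(4, u), Pow(u, -1)) = Mul(Pow(u, -1), Add(4, u)))
Function('I')(O) = Add(1, Mul(-24, Pow(Add(13, Mul(-1, O)), -1))) (Function('I')(O) = Add(Mul(O, Pow(O, -1)), Mul(-24, Pow(Add(13, Mul(-1, O)), -1))) = Add(1, Mul(-24, Pow(Add(13, Mul(-1, O)), -1))))
Add(Function('I')(Function('q')(-5)), -824) = Add(Mul(Pow(Add(-13, Mul(Pow(-5, -1), Add(4, -5))), -1), Add(11, Mul(Pow(-5, -1), Add(4, -5)))), -824) = Add(Mul(Pow(Add(-13, Mul(Rational(-1, 5), -1)), -1), Add(11, Mul(Rational(-1, 5), -1))), -824) = Add(Mul(Pow(Add(-13, Rational(1, 5)), -1), Add(11, Rational(1, 5))), -824) = Add(Mul(Pow(Rational(-64, 5), -1), Rational(56, 5)), -824) = Add(Mul(Rational(-5, 64), Rational(56, 5)), -824) = Add(Rational(-7, 8), -824) = Rational(-6599, 8)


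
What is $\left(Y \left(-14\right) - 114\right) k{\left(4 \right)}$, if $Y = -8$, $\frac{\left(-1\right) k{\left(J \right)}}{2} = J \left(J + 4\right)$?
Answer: $128$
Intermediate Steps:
$k{\left(J \right)} = - 2 J \left(4 + J\right)$ ($k{\left(J \right)} = - 2 J \left(J + 4\right) = - 2 J \left(4 + J\right)$)
$\left(Y \left(-14\right) - 114\right) k{\left(4 \right)} = \left(\left(-8\right) \left(-14\right) - 114\right) \left(\left(-2\right) 4 \left(4 + 4\right)\right) = \left(112 - 114\right) \left(\left(-2\right) 4 \cdot 8\right) = \left(-2\right) \left(-64\right) = 128$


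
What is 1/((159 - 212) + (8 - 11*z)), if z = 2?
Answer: -1/67 ≈ -0.014925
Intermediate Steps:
1/((159 - 212) + (8 - 11*z)) = 1/((159 - 212) + (8 - 11*2)) = 1/(-53 + (8 - 22)) = 1/(-53 - 14) = 1/(-67) = -1/67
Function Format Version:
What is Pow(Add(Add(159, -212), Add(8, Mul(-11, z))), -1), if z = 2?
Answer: Rational(-1, 67) ≈ -0.014925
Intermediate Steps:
Pow(Add(Add(159, -212), Add(8, Mul(-11, z))), -1) = Pow(Add(Add(159, -212), Add(8, Mul(-11, 2))), -1) = Pow(Add(-53, Add(8, -22)), -1) = Pow(Add(-53, -14), -1) = Pow(-67, -1) = Rational(-1, 67)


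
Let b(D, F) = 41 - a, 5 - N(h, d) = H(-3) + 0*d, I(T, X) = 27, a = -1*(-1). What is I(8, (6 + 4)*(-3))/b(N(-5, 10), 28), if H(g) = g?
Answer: 27/40 ≈ 0.67500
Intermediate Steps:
a = 1
N(h, d) = 8 (N(h, d) = 5 - (-3 + 0*d) = 5 - (-3 + 0) = 5 - 1*(-3) = 5 + 3 = 8)
b(D, F) = 40 (b(D, F) = 41 - 1*1 = 41 - 1 = 40)
I(8, (6 + 4)*(-3))/b(N(-5, 10), 28) = 27/40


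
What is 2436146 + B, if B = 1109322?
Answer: 3545468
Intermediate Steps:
2436146 + B = 2436146 + 1109322 = 3545468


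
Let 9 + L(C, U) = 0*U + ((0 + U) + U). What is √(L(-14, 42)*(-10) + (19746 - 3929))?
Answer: √15067 ≈ 122.75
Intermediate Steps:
L(C, U) = -9 + 2*U (L(C, U) = -9 + (0*U + ((0 + U) + U)) = -9 + (0 + (U + U)) = -9 + (0 + 2*U) = -9 + 2*U)
√(L(-14, 42)*(-10) + (19746 - 3929)) = √((-9 + 2*42)*(-10) + (19746 - 3929)) = √((-9 + 84)*(-10) + 15817) = √(75*(-10) + 15817) = √(-750 + 15817) = √15067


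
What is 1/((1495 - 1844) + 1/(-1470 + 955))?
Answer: -515/179736 ≈ -0.0028653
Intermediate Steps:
1/((1495 - 1844) + 1/(-1470 + 955)) = 1/(-349 + 1/(-515)) = 1/(-349 - 1/515) = 1/(-179736/515) = -515/179736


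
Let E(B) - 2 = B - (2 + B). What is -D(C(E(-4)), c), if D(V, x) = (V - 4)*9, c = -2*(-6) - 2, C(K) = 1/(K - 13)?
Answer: 477/13 ≈ 36.692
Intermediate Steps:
E(B) = 0 (E(B) = 2 + (B - (2 + B)) = 2 + (B + (-2 - B)) = 2 - 2 = 0)
C(K) = 1/(-13 + K)
c = 10 (c = 12 - 2 = 10)
D(V, x) = -36 + 9*V (D(V, x) = (-4 + V)*9 = -36 + 9*V)
-D(C(E(-4)), c) = -(-36 + 9/(-13 + 0)) = -(-36 + 9/(-13)) = -(-36 + 9*(-1/13)) = -(-36 - 9/13) = -1*(-477/13) = 477/13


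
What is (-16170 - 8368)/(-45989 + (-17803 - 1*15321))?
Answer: 24538/79113 ≈ 0.31016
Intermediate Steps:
(-16170 - 8368)/(-45989 + (-17803 - 1*15321)) = -24538/(-45989 + (-17803 - 15321)) = -24538/(-45989 - 33124) = -24538/(-79113) = -24538*(-1/79113) = 24538/79113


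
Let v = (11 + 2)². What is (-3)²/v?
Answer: 9/169 ≈ 0.053254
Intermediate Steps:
v = 169 (v = 13² = 169)
(-3)²/v = (-3)²/169 = 9*(1/169) = 9/169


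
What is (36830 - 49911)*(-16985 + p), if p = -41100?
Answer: 759809885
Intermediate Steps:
(36830 - 49911)*(-16985 + p) = (36830 - 49911)*(-16985 - 41100) = -13081*(-58085) = 759809885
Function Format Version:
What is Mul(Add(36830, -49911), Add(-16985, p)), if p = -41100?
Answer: 759809885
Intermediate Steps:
Mul(Add(36830, -49911), Add(-16985, p)) = Mul(Add(36830, -49911), Add(-16985, -41100)) = Mul(-13081, -58085) = 759809885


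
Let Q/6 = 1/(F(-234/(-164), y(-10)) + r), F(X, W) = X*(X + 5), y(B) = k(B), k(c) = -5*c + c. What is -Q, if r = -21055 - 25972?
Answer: 40344/316147889 ≈ 0.00012761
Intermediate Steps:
k(c) = -4*c
y(B) = -4*B
F(X, W) = X*(5 + X)
r = -47027
Q = -40344/316147889 (Q = 6/((-234/(-164))*(5 - 234/(-164)) - 47027) = 6/((-234*(-1/164))*(5 - 234*(-1/164)) - 47027) = 6/(117*(5 + 117/82)/82 - 47027) = 6/((117/82)*(527/82) - 47027) = 6/(61659/6724 - 47027) = 6/(-316147889/6724) = 6*(-6724/316147889) = -40344/316147889 ≈ -0.00012761)
-Q = -1*(-40344/316147889) = 40344/316147889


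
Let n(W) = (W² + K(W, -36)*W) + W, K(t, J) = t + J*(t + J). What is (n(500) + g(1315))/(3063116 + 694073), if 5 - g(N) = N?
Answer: -7852810/3757189 ≈ -2.0901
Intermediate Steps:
g(N) = 5 - N
K(t, J) = t + J*(J + t)
n(W) = W + W² + W*(1296 - 35*W) (n(W) = (W² + (W + (-36)² - 36*W)*W) + W = (W² + (W + 1296 - 36*W)*W) + W = (W² + (1296 - 35*W)*W) + W = (W² + W*(1296 - 35*W)) + W = W + W² + W*(1296 - 35*W))
(n(500) + g(1315))/(3063116 + 694073) = (500*(1297 - 34*500) + (5 - 1*1315))/(3063116 + 694073) = (500*(1297 - 17000) + (5 - 1315))/3757189 = (500*(-15703) - 1310)*(1/3757189) = (-7851500 - 1310)*(1/3757189) = -7852810*1/3757189 = -7852810/3757189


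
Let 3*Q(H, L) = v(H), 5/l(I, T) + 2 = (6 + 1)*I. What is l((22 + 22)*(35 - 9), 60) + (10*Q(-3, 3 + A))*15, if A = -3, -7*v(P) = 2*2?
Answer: -1601165/56042 ≈ -28.571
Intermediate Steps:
v(P) = -4/7 (v(P) = -2*2/7 = -⅐*4 = -4/7)
l(I, T) = 5/(-2 + 7*I) (l(I, T) = 5/(-2 + (6 + 1)*I) = 5/(-2 + 7*I))
Q(H, L) = -4/21 (Q(H, L) = (⅓)*(-4/7) = -4/21)
l((22 + 22)*(35 - 9), 60) + (10*Q(-3, 3 + A))*15 = 5/(-2 + 7*((22 + 22)*(35 - 9))) + (10*(-4/21))*15 = 5/(-2 + 7*(44*26)) - 40/21*15 = 5/(-2 + 7*1144) - 200/7 = 5/(-2 + 8008) - 200/7 = 5/8006 - 200/7 = -1601165/56042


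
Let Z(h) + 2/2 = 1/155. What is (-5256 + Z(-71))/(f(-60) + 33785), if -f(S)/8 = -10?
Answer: -814834/5249075 ≈ -0.15523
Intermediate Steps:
Z(h) = -154/155 (Z(h) = -1 + 1/155 = -154/155)
f(S) = 80 (f(S) = -8*(-10) = 80)
(-5256 + Z(-71))/(f(-60) + 33785) = (-5256 - 154/155)/(80 + 33785) = -814834/155/33865 = -814834/155*1/33865 = -814834/5249075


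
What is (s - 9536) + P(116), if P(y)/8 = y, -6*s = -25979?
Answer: -25669/6 ≈ -4278.2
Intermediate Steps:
s = 25979/6 (s = -⅙*(-25979) = 25979/6 ≈ 4329.8)
P(y) = 8*y
(s - 9536) + P(116) = (25979/6 - 9536) + 8*116 = -31237/6 + 928 = -25669/6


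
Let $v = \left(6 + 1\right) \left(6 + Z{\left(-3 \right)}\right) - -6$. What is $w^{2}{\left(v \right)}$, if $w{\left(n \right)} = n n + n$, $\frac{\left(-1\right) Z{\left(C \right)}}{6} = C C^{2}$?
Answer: $1955259669636$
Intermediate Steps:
$Z{\left(C \right)} = - 6 C^{3}$ ($Z{\left(C \right)} = - 6 C C^{2} = - 6 C^{3}$)
$v = 1182$ ($v = \left(6 + 1\right) \left(6 - 6 \left(-3\right)^{3}\right) - -6 = 7 \left(6 - -162\right) + 6 = 7 \left(6 + 162\right) + 6 = 7 \cdot 168 + 6 = 1176 + 6 = 1182$)
$w{\left(n \right)} = n + n^{2}$ ($w{\left(n \right)} = n^{2} + n = n + n^{2}$)
$w^{2}{\left(v \right)} = \left(1182 \left(1 + 1182\right)\right)^{2} = \left(1182 \cdot 1183\right)^{2} = 1398306^{2} = 1955259669636$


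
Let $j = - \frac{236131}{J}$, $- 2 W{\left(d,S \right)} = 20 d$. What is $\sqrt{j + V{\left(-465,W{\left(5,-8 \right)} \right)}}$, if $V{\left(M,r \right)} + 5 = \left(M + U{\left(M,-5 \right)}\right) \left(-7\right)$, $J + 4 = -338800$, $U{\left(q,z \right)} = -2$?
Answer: $\frac{\sqrt{93687131271287}}{169402} \approx 57.138$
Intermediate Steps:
$J = -338804$ ($J = -4 - 338800 = -338804$)
$W{\left(d,S \right)} = - 10 d$ ($W{\left(d,S \right)} = - \frac{20 d}{2} = - 10 d$)
$V{\left(M,r \right)} = 9 - 7 M$ ($V{\left(M,r \right)} = -5 + \left(M - 2\right) \left(-7\right) = -5 + \left(-2 + M\right) \left(-7\right) = -5 - \left(-14 + 7 M\right) = 9 - 7 M$)
$j = \frac{236131}{338804}$ ($j = - \frac{236131}{-338804} = \left(-236131\right) \left(- \frac{1}{338804}\right) = \frac{236131}{338804} \approx 0.69695$)
$\sqrt{j + V{\left(-465,W{\left(5,-8 \right)} \right)}} = \sqrt{\frac{236131}{338804} + \left(9 - -3255\right)} = \sqrt{\frac{236131}{338804} + \left(9 + 3255\right)} = \sqrt{\frac{236131}{338804} + 3264} = \sqrt{\frac{1106092387}{338804}} = \frac{\sqrt{93687131271287}}{169402}$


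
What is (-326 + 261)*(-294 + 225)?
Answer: 4485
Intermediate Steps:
(-326 + 261)*(-294 + 225) = -65*(-69) = 4485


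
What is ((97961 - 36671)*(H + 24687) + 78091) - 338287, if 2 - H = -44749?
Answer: 4255594824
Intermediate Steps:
H = 44751 (H = 2 - 1*(-44749) = 2 + 44749 = 44751)
((97961 - 36671)*(H + 24687) + 78091) - 338287 = ((97961 - 36671)*(44751 + 24687) + 78091) - 338287 = (61290*69438 + 78091) - 338287 = (4255855020 + 78091) - 338287 = 4255933111 - 338287 = 4255594824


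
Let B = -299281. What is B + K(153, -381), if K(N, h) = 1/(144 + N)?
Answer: -88886456/297 ≈ -2.9928e+5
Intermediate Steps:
B + K(153, -381) = -299281 + 1/(144 + 153) = -299281 + 1/297 = -88886456/297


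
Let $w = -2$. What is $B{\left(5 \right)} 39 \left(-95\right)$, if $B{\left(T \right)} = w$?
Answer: $7410$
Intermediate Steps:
$B{\left(T \right)} = -2$
$B{\left(5 \right)} 39 \left(-95\right) = \left(-2\right) 39 \left(-95\right) = \left(-78\right) \left(-95\right) = 7410$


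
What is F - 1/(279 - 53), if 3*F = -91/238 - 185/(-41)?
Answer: 108075/78761 ≈ 1.3722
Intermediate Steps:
F = 1919/1394 (F = (-91/238 - 185/(-41))/3 = (-91*1/238 - 185*(-1/41))/3 = (-13/34 + 185/41)/3 = (⅓)*(5757/1394) = 1919/1394 ≈ 1.3766)
F - 1/(279 - 53) = 1919/1394 - 1/(279 - 53) = 1919/1394 - 1/226 = 108075/78761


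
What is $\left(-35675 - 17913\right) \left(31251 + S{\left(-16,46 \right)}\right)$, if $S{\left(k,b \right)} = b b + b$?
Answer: $-1790535844$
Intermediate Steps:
$S{\left(k,b \right)} = b + b^{2}$ ($S{\left(k,b \right)} = b^{2} + b = b + b^{2}$)
$\left(-35675 - 17913\right) \left(31251 + S{\left(-16,46 \right)}\right) = \left(-35675 - 17913\right) \left(31251 + 46 \left(1 + 46\right)\right) = \left(-35675 - 17913\right) \left(31251 + 46 \cdot 47\right) = - 53588 \left(31251 + 2162\right) = \left(-53588\right) 33413 = -1790535844$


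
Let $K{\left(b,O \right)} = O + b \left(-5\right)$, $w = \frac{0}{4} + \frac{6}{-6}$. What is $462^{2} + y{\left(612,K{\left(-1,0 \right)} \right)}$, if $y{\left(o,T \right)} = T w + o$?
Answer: $214051$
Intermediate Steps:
$w = -1$ ($w = 0 \cdot \frac{1}{4} + 6 \left(- \frac{1}{6}\right) = 0 - 1 = -1$)
$K{\left(b,O \right)} = O - 5 b$
$y{\left(o,T \right)} = o - T$ ($y{\left(o,T \right)} = T \left(-1\right) + o = - T + o = o - T$)
$462^{2} + y{\left(612,K{\left(-1,0 \right)} \right)} = 462^{2} + \left(612 - \left(0 - -5\right)\right) = 213444 + \left(612 - \left(0 + 5\right)\right) = 213444 + \left(612 - 5\right) = 213444 + 607 = 214051$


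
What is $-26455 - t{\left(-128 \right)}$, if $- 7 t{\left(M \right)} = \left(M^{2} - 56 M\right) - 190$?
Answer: $- \frac{161823}{7} \approx -23118.0$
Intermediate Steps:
$t{\left(M \right)} = \frac{190}{7} + 8 M - \frac{M^{2}}{7}$ ($t{\left(M \right)} = - \frac{\left(M^{2} - 56 M\right) - 190}{7} = - \frac{-190 + M^{2} - 56 M}{7} = \frac{190}{7} + 8 M - \frac{M^{2}}{7}$)
$-26455 - t{\left(-128 \right)} = -26455 - \left(\frac{190}{7} + 8 \left(-128\right) - \frac{\left(-128\right)^{2}}{7}\right) = -26455 - \left(\frac{190}{7} - 1024 - \frac{16384}{7}\right) = -26455 - - \frac{23362}{7} = -26455 + \frac{23362}{7} = - \frac{161823}{7}$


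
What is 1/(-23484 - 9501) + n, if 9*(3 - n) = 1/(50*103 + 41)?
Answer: 57074061/19025015 ≈ 2.9999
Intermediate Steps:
n = 140156/46719 (n = 3 - 1/(9*(50*103 + 41)) = 3 - 1/(9*(5150 + 41)) = 3 - ⅑/5191 = 3 - ⅑*1/5191 = 3 - 1/46719 = 140156/46719 ≈ 3.0000)
1/(-23484 - 9501) + n = 1/(-23484 - 9501) + 140156/46719 = 1/(-32985) + 140156/46719 = -1/32985 + 140156/46719 = 57074061/19025015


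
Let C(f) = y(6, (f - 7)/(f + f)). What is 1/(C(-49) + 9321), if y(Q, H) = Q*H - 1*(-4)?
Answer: 7/65299 ≈ 0.00010720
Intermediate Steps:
y(Q, H) = 4 + H*Q (y(Q, H) = H*Q + 4 = 4 + H*Q)
C(f) = 4 + 3*(-7 + f)/f (C(f) = 4 + ((f - 7)/(f + f))*6 = 4 + ((-7 + f)/((2*f)))*6 = 4 + ((-7 + f)*(1/(2*f)))*6 = 4 + ((-7 + f)/(2*f))*6 = 4 + 3*(-7 + f)/f)
1/(C(-49) + 9321) = 1/((7 - 21/(-49)) + 9321) = 1/((7 - 21*(-1/49)) + 9321) = 1/((7 + 3/7) + 9321) = 1/(52/7 + 9321) = 1/(65299/7) = 7/65299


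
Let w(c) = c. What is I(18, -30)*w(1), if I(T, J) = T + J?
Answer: -12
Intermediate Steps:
I(T, J) = J + T
I(18, -30)*w(1) = (-30 + 18)*1 = -12*1 = -12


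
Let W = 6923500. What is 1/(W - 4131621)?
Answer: 1/2791879 ≈ 3.5818e-7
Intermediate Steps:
1/(W - 4131621) = 1/(6923500 - 4131621) = 1/2791879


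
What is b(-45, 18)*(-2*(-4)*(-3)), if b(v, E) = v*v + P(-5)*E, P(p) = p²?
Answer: -59400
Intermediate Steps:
b(v, E) = v² + 25*E (b(v, E) = v*v + (-5)²*E = v² + 25*E)
b(-45, 18)*(-2*(-4)*(-3)) = ((-45)² + 25*18)*(-2*(-4)*(-3)) = (2025 + 450)*(8*(-3)) = 2475*(-24) = -59400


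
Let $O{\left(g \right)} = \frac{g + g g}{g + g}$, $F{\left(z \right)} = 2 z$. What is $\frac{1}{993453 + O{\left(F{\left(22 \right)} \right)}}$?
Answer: $\frac{2}{1986951} \approx 1.0066 \cdot 10^{-6}$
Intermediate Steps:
$O{\left(g \right)} = \frac{g + g^{2}}{2 g}$
$\frac{1}{993453 + O{\left(F{\left(22 \right)} \right)}} = \frac{1}{993453 + \left(\frac{1}{2} + \frac{2 \cdot 22}{2}\right)} = \frac{1}{993453 + \left(\frac{1}{2} + \frac{1}{2} \cdot 44\right)} = \frac{1}{993453 + \left(\frac{1}{2} + 22\right)} = \frac{1}{993453 + \frac{45}{2}} = \frac{1}{\frac{1986951}{2}} = \frac{2}{1986951}$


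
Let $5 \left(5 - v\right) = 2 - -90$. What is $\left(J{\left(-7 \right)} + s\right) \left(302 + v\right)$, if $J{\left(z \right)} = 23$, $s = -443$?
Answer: $-121212$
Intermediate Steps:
$v = - \frac{67}{5}$ ($v = 5 - \frac{2 - -90}{5} = 5 - \frac{2 + 90}{5} = 5 - \frac{92}{5} = - \frac{67}{5} \approx -13.4$)
$\left(J{\left(-7 \right)} + s\right) \left(302 + v\right) = \left(23 - 443\right) \left(302 - \frac{67}{5}\right) = \left(-420\right) \frac{1443}{5} = -121212$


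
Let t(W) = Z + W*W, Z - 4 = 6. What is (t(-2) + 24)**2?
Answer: 1444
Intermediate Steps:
Z = 10 (Z = 4 + 6 = 10)
t(W) = 10 + W**2 (t(W) = 10 + W*W = 10 + W**2)
(t(-2) + 24)**2 = ((10 + (-2)**2) + 24)**2 = ((10 + 4) + 24)**2 = (14 + 24)**2 = 38**2 = 1444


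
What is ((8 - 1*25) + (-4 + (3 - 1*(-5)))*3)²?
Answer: 25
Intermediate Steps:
((8 - 1*25) + (-4 + (3 - 1*(-5)))*3)² = ((8 - 25) + (-4 + (3 + 5))*3)² = (-17 + (-4 + 8)*3)² = (-17 + 4*3)² = (-17 + 12)² = (-5)² = 25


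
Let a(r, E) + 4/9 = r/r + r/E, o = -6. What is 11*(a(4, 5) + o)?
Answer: -2299/45 ≈ -51.089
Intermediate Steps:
a(r, E) = 5/9 + r/E (a(r, E) = -4/9 + (r/r + r/E) = -4/9 + (1 + r/E) = 5/9 + r/E)
11*(a(4, 5) + o) = 11*((5/9 + 4/5) - 6) = 11*((5/9 + 4*(⅕)) - 6) = 11*((5/9 + ⅘) - 6) = 11*(61/45 - 6) = 11*(-209/45) = -2299/45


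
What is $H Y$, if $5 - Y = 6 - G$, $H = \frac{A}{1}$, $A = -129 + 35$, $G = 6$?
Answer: $-470$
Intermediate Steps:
$A = -94$
$H = -94$ ($H = - \frac{94}{1} = \left(-94\right) 1 = -94$)
$Y = 5$ ($Y = 5 - \left(6 - 6\right) = 5 - 0 = 5 + 0 = 5$)
$H Y = \left(-94\right) 5 = -470$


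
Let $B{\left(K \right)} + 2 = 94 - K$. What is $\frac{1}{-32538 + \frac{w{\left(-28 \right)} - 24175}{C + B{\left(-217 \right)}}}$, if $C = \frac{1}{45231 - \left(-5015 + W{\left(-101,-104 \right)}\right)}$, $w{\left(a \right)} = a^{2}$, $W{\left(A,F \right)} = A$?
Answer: $- \frac{15557224}{507378621189} \approx -3.0662 \cdot 10^{-5}$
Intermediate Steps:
$B{\left(K \right)} = 92 - K$ ($B{\left(K \right)} = -2 - \left(-94 + K\right) = 92 - K$)
$C = \frac{1}{50347}$ ($C = \frac{1}{45231 + \left(5015 - -101\right)} = \frac{1}{45231 + \left(5015 + 101\right)} = \frac{1}{45231 + 5116} = \frac{1}{50347} \approx 1.9862 \cdot 10^{-5}$)
$\frac{1}{-32538 + \frac{w{\left(-28 \right)} - 24175}{C + B{\left(-217 \right)}}} = \frac{1}{-32538 + \frac{\left(-28\right)^{2} - 24175}{\frac{1}{50347} + \left(92 - -217\right)}} = \frac{1}{-32538 + \frac{784 - 24175}{\frac{1}{50347} + \left(92 + 217\right)}} = \frac{1}{-32538 - \frac{23391}{\frac{1}{50347} + 309}} = \frac{1}{-32538 - \frac{23391}{\frac{15557224}{50347}}} = \frac{1}{-32538 - \frac{1177666677}{15557224}} = \frac{1}{- \frac{507378621189}{15557224}} = - \frac{15557224}{507378621189}$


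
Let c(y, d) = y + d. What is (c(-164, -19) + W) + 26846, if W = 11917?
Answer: 38580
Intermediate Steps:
c(y, d) = d + y
(c(-164, -19) + W) + 26846 = ((-19 - 164) + 11917) + 26846 = (-183 + 11917) + 26846 = 11734 + 26846 = 38580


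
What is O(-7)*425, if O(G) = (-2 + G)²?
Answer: 34425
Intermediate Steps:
O(-7)*425 = (-2 - 7)²*425 = (-9)²*425 = 81*425 = 34425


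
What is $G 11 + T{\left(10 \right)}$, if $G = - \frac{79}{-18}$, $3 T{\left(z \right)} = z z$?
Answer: $\frac{1469}{18} \approx 81.611$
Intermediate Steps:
$T{\left(z \right)} = \frac{z^{2}}{3}$ ($T{\left(z \right)} = \frac{z z}{3} = \frac{z^{2}}{3}$)
$G = \frac{79}{18}$ ($G = \left(-79\right) \left(- \frac{1}{18}\right) = \frac{79}{18} \approx 4.3889$)
$G 11 + T{\left(10 \right)} = \frac{79}{18} \cdot 11 + \frac{10^{2}}{3} = \frac{869}{18} + \frac{1}{3} \cdot 100 = \frac{869}{18} + \frac{100}{3} = \frac{1469}{18}$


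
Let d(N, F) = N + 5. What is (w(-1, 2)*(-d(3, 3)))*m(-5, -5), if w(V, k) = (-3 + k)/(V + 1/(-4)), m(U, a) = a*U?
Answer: -160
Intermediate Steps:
d(N, F) = 5 + N
m(U, a) = U*a
w(V, k) = (-3 + k)/(-¼ + V) (w(V, k) = (-3 + k)/(V - ¼) = (-3 + k)/(-¼ + V))
(w(-1, 2)*(-d(3, 3)))*m(-5, -5) = ((4*(-3 + 2)/(-1 + 4*(-1)))*(-(5 + 3)))*(-5*(-5)) = ((4*(-1)/(-1 - 4))*(-1*8))*25 = ((4*(-1)/(-5))*(-8))*25 = ((4*(-⅕)*(-1))*(-8))*25 = ((⅘)*(-8))*25 = -32/5*25 = -160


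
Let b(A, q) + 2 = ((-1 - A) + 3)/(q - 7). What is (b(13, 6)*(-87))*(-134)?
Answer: 104922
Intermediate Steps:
b(A, q) = -2 + (2 - A)/(-7 + q) (b(A, q) = -2 + ((-1 - A) + 3)/(q - 7) = -2 + (2 - A)/(-7 + q))
(b(13, 6)*(-87))*(-134) = (((16 - 1*13 - 2*6)/(-7 + 6))*(-87))*(-134) = (((16 - 13 - 12)/(-1))*(-87))*(-134) = (-1*(-9)*(-87))*(-134) = (9*(-87))*(-134) = -783*(-134) = 104922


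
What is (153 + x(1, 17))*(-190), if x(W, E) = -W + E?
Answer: -32110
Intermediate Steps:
x(W, E) = E - W
(153 + x(1, 17))*(-190) = (153 + (17 - 1*1))*(-190) = (153 + (17 - 1))*(-190) = (153 + 16)*(-190) = 169*(-190) = -32110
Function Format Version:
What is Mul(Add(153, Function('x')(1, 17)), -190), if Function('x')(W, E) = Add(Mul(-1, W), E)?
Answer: -32110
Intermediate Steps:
Function('x')(W, E) = Add(E, Mul(-1, W))
Mul(Add(153, Function('x')(1, 17)), -190) = Mul(Add(153, Add(17, Mul(-1, 1))), -190) = Mul(Add(153, Add(17, -1)), -190) = Mul(Add(153, 16), -190) = Mul(169, -190) = -32110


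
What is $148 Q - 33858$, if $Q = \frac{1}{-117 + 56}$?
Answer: $- \frac{2065486}{61} \approx -33860.0$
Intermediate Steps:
$Q = - \frac{1}{61}$ ($Q = \frac{1}{-61} = - \frac{1}{61} \approx -0.016393$)
$148 Q - 33858 = 148 \left(- \frac{1}{61}\right) - 33858 = - \frac{148}{61} - 33858 = - \frac{2065486}{61}$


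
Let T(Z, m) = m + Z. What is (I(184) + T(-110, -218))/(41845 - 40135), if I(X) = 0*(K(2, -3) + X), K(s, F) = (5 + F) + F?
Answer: -164/855 ≈ -0.19181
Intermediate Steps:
K(s, F) = 5 + 2*F
I(X) = 0 (I(X) = 0*((5 + 2*(-3)) + X) = 0*((5 - 6) + X) = 0*(-1 + X) = 0)
T(Z, m) = Z + m
(I(184) + T(-110, -218))/(41845 - 40135) = (0 + (-110 - 218))/(41845 - 40135) = (0 - 328)/1710 = -328*1/1710 = -164/855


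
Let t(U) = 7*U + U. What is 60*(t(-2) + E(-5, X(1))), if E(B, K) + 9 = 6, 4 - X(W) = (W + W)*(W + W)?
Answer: -1140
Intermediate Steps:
X(W) = 4 - 4*W**2 (X(W) = 4 - (W + W)*(W + W) = 4 - 2*W*2*W = 4 - 4*W**2)
E(B, K) = -3 (E(B, K) = -9 + 6 = -3)
t(U) = 8*U
60*(t(-2) + E(-5, X(1))) = 60*(8*(-2) - 3) = 60*(-16 - 3) = 60*(-19) = -1140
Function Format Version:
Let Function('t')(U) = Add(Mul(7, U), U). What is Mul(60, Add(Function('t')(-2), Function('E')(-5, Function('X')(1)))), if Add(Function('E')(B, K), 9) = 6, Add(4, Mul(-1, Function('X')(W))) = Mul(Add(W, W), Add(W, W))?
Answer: -1140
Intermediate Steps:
Function('X')(W) = Add(4, Mul(-4, Pow(W, 2))) (Function('X')(W) = Add(4, Mul(-1, Mul(Add(W, W), Add(W, W)))) = Add(4, Mul(-1, Mul(Mul(2, W), Mul(2, W)))) = Add(4, Mul(-1, Mul(4, Pow(W, 2)))) = Add(4, Mul(-4, Pow(W, 2))))
Function('E')(B, K) = -3 (Function('E')(B, K) = Add(-9, 6) = -3)
Function('t')(U) = Mul(8, U)
Mul(60, Add(Function('t')(-2), Function('E')(-5, Function('X')(1)))) = Mul(60, Add(Mul(8, -2), -3)) = Mul(60, Add(-16, -3)) = Mul(60, -19) = -1140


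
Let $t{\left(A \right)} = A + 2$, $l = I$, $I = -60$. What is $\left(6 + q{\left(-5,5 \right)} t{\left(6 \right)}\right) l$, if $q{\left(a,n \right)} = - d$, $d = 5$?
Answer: $2040$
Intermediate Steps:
$l = -60$
$t{\left(A \right)} = 2 + A$
$q{\left(a,n \right)} = -5$ ($q{\left(a,n \right)} = \left(-1\right) 5 = -5$)
$\left(6 + q{\left(-5,5 \right)} t{\left(6 \right)}\right) l = \left(6 - 5 \left(2 + 6\right)\right) \left(-60\right) = \left(6 - 40\right) \left(-60\right) = \left(-34\right) \left(-60\right) = 2040$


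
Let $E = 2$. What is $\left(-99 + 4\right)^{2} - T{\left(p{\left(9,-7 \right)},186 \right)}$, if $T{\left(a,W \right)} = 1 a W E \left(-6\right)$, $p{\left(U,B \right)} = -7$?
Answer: $-6599$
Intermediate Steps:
$T{\left(a,W \right)} = - 12 W a$ ($T{\left(a,W \right)} = 1 a W 2 \left(-6\right) = 1 W a 2 \left(-6\right) = 1 \cdot 2 W a \left(-6\right) = 2 W a \left(-6\right) = - 12 W a$)
$\left(-99 + 4\right)^{2} - T{\left(p{\left(9,-7 \right)},186 \right)} = \left(-99 + 4\right)^{2} - \left(-12\right) 186 \left(-7\right) = \left(-95\right)^{2} - 15624 = 9025 - 15624 = -6599$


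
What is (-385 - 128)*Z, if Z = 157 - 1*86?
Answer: -36423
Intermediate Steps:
Z = 71 (Z = 157 - 86 = 71)
(-385 - 128)*Z = (-385 - 128)*71 = -513*71 = -36423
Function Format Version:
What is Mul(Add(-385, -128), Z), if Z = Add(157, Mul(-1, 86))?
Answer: -36423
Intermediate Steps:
Z = 71 (Z = Add(157, -86) = 71)
Mul(Add(-385, -128), Z) = Mul(Add(-385, -128), 71) = Mul(-513, 71) = -36423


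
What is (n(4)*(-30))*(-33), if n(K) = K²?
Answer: 15840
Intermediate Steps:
(n(4)*(-30))*(-33) = (4²*(-30))*(-33) = (16*(-30))*(-33) = -480*(-33) = 15840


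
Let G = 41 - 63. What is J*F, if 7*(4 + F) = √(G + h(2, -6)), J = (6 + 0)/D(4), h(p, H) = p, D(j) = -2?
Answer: 12 - 6*I*√5/7 ≈ 12.0 - 1.9166*I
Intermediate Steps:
J = -3 (J = (6 + 0)/(-2) = 6*(-½) = -3)
G = -22
F = -4 + 2*I*√5/7 (F = -4 + √(-22 + 2)/7 = -4 + √(-20)/7 = -4 + (2*I*√5)/7 = -4 + 2*I*√5/7 ≈ -4.0 + 0.63888*I)
J*F = -3*(-4 + 2*I*√5/7) = 12 - 6*I*√5/7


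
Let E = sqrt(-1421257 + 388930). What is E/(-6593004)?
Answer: -I*sqrt(114703)/2197668 ≈ -0.00015411*I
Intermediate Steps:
E = 3*I*sqrt(114703) (E = sqrt(-1032327) = 3*I*sqrt(114703) ≈ 1016.0*I)
E/(-6593004) = (3*I*sqrt(114703))/(-6593004) = (3*I*sqrt(114703))*(-1/6593004) = -I*sqrt(114703)/2197668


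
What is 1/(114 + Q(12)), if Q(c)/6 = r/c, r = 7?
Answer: 2/235 ≈ 0.0085106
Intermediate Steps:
Q(c) = 42/c (Q(c) = 6*(7/c) = 42/c)
1/(114 + Q(12)) = 1/(114 + 42/12) = 1/(114 + 42*(1/12)) = 1/(114 + 7/2) = 1/(235/2) = 2/235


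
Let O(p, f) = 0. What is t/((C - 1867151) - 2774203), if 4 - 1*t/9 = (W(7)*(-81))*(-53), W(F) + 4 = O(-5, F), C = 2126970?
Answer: -113/1838 ≈ -0.061480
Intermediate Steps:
W(F) = -4 (W(F) = -4 + 0 = -4)
t = 154584 (t = 36 - 9*(-4*(-81))*(-53) = 36 - 2916*(-53) = 36 - 9*(-17172) = 36 + 154548 = 154584)
t/((C - 1867151) - 2774203) = 154584/((2126970 - 1867151) - 2774203) = 154584/(259819 - 2774203) = 154584/(-2514384) = 154584*(-1/2514384) = -113/1838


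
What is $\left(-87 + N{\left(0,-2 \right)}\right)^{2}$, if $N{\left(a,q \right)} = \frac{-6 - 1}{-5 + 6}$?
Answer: $8836$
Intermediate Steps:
$N{\left(a,q \right)} = -7$ ($N{\left(a,q \right)} = - \frac{7}{1} = \left(-7\right) 1 = -7$)
$\left(-87 + N{\left(0,-2 \right)}\right)^{2} = \left(-87 - 7\right)^{2} = \left(-94\right)^{2} = 8836$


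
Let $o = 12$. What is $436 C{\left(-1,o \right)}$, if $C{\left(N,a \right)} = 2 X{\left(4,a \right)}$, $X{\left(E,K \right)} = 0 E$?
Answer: $0$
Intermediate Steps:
$X{\left(E,K \right)} = 0$
$C{\left(N,a \right)} = 0$ ($C{\left(N,a \right)} = 2 \cdot 0 = 0$)
$436 C{\left(-1,o \right)} = 436 \cdot 0 = 0$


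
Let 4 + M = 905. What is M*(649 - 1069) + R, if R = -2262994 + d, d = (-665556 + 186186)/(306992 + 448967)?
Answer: -1996801165396/755959 ≈ -2.6414e+6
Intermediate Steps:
M = 901 (M = -4 + 905 = 901)
d = -479370/755959 ≈ -0.63412
R = -1710731160616/755959 (R = -2262994 - 479370/755959 = -1710731160616/755959 ≈ -2.2630e+6)
M*(649 - 1069) + R = 901*(649 - 1069) - 1710731160616/755959 = 901*(-420) - 1710731160616/755959 = -378420 - 1710731160616/755959 = -1996801165396/755959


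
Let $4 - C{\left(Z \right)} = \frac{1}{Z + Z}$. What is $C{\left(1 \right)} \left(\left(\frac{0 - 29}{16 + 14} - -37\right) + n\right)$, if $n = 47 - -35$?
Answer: $\frac{24787}{60} \approx 413.12$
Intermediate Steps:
$n = 82$ ($n = 47 + 35 = 82$)
$C{\left(Z \right)} = 4 - \frac{1}{2 Z}$ ($C{\left(Z \right)} = 4 - \frac{1}{Z + Z} = 4 - \frac{1}{2 Z}$)
$C{\left(1 \right)} \left(\left(\frac{0 - 29}{16 + 14} - -37\right) + n\right) = \left(4 - \frac{1}{2 \cdot 1}\right) \left(\left(\frac{0 - 29}{16 + 14} - -37\right) + 82\right) = \left(4 - \frac{1}{2}\right) \left(\left(- \frac{29}{30} + 37\right) + 82\right) = \left(4 - \frac{1}{2}\right) \left(\left(\left(-29\right) \frac{1}{30} + 37\right) + 82\right) = \frac{7 \left(\left(- \frac{29}{30} + 37\right) + 82\right)}{2} = \frac{7 \left(\frac{1081}{30} + 82\right)}{2} = \frac{7}{2} \cdot \frac{3541}{30} = \frac{24787}{60}$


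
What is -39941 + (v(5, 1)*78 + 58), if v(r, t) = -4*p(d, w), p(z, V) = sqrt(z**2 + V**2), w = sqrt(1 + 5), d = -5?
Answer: -39883 - 312*sqrt(31) ≈ -41620.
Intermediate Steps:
w = sqrt(6) ≈ 2.4495
p(z, V) = sqrt(V**2 + z**2)
v(r, t) = -4*sqrt(31) (v(r, t) = -4*sqrt((sqrt(6))**2 + (-5)**2) = -4*sqrt(6 + 25) = -4*sqrt(31))
-39941 + (v(5, 1)*78 + 58) = -39941 + (-4*sqrt(31)*78 + 58) = -39941 + (-312*sqrt(31) + 58) = -39941 + (58 - 312*sqrt(31)) = -39883 - 312*sqrt(31)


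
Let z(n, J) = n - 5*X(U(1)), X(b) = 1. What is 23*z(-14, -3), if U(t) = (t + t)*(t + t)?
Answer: -437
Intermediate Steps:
U(t) = 4*t² (U(t) = (2*t)*(2*t) = 4*t²)
z(n, J) = -5 + n (z(n, J) = n - 5*1 = n - 5 = -5 + n)
23*z(-14, -3) = 23*(-5 - 14) = 23*(-19) = -437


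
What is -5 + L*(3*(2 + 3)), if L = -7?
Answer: -110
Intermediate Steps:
-5 + L*(3*(2 + 3)) = -5 - 21*(2 + 3) = -5 - 21*5 = -5 - 7*15 = -5 - 105 = -110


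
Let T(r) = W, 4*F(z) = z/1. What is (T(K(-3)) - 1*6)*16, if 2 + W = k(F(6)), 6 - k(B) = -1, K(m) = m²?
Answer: -16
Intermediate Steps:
F(z) = z/4 (F(z) = (z/1)/4 = (z*1)/4 = z/4)
k(B) = 7 (k(B) = 6 - 1*(-1) = 6 + 1 = 7)
W = 5 (W = -2 + 7 = 5)
T(r) = 5
(T(K(-3)) - 1*6)*16 = (5 - 1*6)*16 = (5 - 6)*16 = -1*16 = -16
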